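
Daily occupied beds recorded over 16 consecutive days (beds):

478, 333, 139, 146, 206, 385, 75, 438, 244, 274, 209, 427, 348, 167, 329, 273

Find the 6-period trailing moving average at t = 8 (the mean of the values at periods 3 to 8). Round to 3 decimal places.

231.500

Sum of periods 3–8: 139 + 146 + 206 + 385 + 75 + 438 = 1389
Divide by 6: 1389 / 6 = 231.500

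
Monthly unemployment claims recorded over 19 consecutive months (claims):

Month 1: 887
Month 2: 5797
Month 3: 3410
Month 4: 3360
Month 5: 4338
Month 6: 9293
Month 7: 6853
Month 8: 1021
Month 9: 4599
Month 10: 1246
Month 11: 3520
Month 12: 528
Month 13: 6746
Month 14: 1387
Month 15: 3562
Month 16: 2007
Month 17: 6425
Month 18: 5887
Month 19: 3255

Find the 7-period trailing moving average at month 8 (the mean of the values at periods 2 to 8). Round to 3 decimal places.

4867.429

Sum of periods 2–8: 5797 + 3410 + 3360 + 4338 + 9293 + 6853 + 1021 = 34072
Divide by 7: 34072 / 7 = 4867.429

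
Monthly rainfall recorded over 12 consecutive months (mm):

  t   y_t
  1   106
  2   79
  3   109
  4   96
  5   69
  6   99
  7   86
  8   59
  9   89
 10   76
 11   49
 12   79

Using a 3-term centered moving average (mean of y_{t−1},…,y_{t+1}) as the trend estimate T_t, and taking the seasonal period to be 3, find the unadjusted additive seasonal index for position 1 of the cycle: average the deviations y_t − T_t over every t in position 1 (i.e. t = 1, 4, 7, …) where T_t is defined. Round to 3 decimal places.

Season position 1 occurs at t = 4, 7, 10 (where T_t is defined).
t=4: T_4 = 91.33333; y_4 − T_4 = 96 − 91.33333 = 4.66667
t=7: T_7 = 81.33333; y_7 − T_7 = 86 − 81.33333 = 4.66667
t=10: T_10 = 71.33333; y_10 − T_10 = 76 − 71.33333 = 4.66667
Mean deviation: (4.66667 + 4.66667 + 4.66667) / 3 = 4.667

4.667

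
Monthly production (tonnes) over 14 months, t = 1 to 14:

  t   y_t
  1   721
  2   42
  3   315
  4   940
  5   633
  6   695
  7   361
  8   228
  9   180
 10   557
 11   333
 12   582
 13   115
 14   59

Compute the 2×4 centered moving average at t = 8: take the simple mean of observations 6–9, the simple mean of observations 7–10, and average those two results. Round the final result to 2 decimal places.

348.75

Sum over 6–9: 695 + 361 + 228 + 180 = 1464
Sum over 7–10: 361 + 228 + 180 + 557 = 1326
CMA at t=8 = (1464 + 1326) / (2·4) = 2790 / 8 = 348.75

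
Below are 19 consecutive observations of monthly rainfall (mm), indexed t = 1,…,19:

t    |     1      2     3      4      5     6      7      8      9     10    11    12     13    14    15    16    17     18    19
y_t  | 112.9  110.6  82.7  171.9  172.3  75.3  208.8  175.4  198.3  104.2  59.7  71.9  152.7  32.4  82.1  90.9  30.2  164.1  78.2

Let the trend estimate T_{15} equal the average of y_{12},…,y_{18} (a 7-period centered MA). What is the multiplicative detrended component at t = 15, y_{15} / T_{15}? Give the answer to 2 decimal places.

0.92

Trend T_15 = (71.9 + 152.7 + 32.4 + 82.1 + 90.9 + 30.2 + 164.1) / 7 = 624.3/7 = 89.1857
Ratio to trend: 82.1 / 89.1857 = 0.92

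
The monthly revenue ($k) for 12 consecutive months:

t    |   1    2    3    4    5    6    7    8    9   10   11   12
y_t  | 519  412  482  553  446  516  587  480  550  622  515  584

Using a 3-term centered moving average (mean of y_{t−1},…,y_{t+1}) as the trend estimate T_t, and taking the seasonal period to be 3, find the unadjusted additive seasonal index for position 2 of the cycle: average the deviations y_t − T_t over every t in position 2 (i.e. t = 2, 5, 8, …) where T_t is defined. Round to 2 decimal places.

-58.92

Season position 2 occurs at t = 2, 5, 8, 11 (where T_t is defined).
t=2: T_2 = 471.0000; y_2 − T_2 = 412 − 471.0000 = -59.0000
t=5: T_5 = 505.0000; y_5 − T_5 = 446 − 505.0000 = -59.0000
t=8: T_8 = 539.0000; y_8 − T_8 = 480 − 539.0000 = -59.0000
t=11: T_11 = 573.6667; y_11 − T_11 = 515 − 573.6667 = -58.6667
Mean deviation: (-59.0000 + -59.0000 + -59.0000 + -58.6667) / 4 = -58.92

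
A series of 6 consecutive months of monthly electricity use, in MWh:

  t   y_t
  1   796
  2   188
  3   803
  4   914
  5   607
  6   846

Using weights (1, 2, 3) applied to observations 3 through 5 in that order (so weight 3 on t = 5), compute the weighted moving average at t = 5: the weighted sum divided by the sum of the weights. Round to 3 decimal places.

Weighted sum: 1·803 + 2·914 + 3·607 = 803 + 1828 + 1821 = 4452
Weight total: 1 + 2 + 3 = 6
WMA = 4452 / 6 = 742.000

742.000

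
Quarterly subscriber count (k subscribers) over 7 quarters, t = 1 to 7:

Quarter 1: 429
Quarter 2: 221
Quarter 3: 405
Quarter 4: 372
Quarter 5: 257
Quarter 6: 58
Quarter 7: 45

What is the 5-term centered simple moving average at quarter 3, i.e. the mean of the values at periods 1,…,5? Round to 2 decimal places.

Sum of periods 1–5: 429 + 221 + 405 + 372 + 257 = 1684
Divide by 5: 1684 / 5 = 336.80

336.80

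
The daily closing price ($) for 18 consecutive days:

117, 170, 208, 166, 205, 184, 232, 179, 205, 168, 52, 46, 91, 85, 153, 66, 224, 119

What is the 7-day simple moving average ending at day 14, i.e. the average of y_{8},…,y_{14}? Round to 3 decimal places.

Sum of periods 8–14: 179 + 205 + 168 + 52 + 46 + 91 + 85 = 826
Divide by 7: 826 / 7 = 118.000

118.000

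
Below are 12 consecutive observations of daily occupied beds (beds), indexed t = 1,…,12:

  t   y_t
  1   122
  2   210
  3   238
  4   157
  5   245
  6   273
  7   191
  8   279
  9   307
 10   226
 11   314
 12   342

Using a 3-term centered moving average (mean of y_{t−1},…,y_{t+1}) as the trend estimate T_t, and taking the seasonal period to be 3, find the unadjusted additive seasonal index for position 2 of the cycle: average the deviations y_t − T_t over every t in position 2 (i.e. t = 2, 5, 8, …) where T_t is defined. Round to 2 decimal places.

Season position 2 occurs at t = 2, 5, 8, 11 (where T_t is defined).
t=2: T_2 = 190.0000; y_2 − T_2 = 210 − 190.0000 = 20.0000
t=5: T_5 = 225.0000; y_5 − T_5 = 245 − 225.0000 = 20.0000
t=8: T_8 = 259.0000; y_8 − T_8 = 279 − 259.0000 = 20.0000
t=11: T_11 = 294.0000; y_11 − T_11 = 314 − 294.0000 = 20.0000
Mean deviation: (20.0000 + 20.0000 + 20.0000 + 20.0000) / 4 = 20.00

20.00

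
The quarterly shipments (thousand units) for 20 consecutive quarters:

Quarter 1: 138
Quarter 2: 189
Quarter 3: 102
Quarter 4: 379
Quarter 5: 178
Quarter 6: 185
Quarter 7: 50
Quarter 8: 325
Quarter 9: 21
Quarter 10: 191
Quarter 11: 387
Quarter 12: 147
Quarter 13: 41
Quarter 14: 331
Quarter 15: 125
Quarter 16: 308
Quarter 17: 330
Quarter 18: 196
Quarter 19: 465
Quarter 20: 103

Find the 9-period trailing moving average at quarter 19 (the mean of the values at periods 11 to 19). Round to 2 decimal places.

258.89

Sum of periods 11–19: 387 + 147 + 41 + 331 + 125 + 308 + 330 + 196 + 465 = 2330
Divide by 9: 2330 / 9 = 258.89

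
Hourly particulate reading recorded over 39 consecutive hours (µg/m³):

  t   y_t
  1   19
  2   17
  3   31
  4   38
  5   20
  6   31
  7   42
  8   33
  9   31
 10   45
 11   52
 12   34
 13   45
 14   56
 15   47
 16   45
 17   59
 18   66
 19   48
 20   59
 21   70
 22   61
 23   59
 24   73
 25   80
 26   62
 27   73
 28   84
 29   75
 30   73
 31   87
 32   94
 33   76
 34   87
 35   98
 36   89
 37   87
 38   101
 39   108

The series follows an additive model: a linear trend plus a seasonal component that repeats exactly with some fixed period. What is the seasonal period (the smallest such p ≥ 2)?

7

First differences y_{t+1} − y_t: -2, 14, 7, -18, 11, 11, -9, -2, 14, 7, -18, 11, 11, -9, -2, 14, …
The difference pattern repeats every 7 terms and not for any smaller step, so p = 7.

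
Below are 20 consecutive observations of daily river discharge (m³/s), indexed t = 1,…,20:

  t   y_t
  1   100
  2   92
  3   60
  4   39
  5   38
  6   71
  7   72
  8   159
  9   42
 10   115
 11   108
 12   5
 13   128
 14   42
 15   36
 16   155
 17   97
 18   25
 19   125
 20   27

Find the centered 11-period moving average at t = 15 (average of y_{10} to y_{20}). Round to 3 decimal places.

Sum of periods 10–20: 115 + 108 + 5 + 128 + 42 + 36 + 155 + 97 + 25 + 125 + 27 = 863
Divide by 11: 863 / 11 = 78.455

78.455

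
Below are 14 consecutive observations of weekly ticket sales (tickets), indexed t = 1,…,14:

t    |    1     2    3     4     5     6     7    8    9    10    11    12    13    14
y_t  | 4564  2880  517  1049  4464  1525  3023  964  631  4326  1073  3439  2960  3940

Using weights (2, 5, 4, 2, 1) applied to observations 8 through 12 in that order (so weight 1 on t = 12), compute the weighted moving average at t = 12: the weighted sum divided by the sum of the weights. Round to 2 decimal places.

1998.00

Weighted sum: 2·964 + 5·631 + 4·4326 + 2·1073 + 1·3439 = 1928 + 3155 + 17304 + 2146 + 3439 = 27972
Weight total: 2 + 5 + 4 + 2 + 1 = 14
WMA = 27972 / 14 = 1998.00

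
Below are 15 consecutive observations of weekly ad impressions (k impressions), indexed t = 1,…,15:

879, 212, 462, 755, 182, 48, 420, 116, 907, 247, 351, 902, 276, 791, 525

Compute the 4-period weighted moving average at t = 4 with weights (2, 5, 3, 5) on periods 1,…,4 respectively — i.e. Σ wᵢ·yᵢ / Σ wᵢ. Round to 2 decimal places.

Weighted sum: 2·879 + 5·212 + 3·462 + 5·755 = 1758 + 1060 + 1386 + 3775 = 7979
Weight total: 2 + 5 + 3 + 5 = 15
WMA = 7979 / 15 = 531.93

531.93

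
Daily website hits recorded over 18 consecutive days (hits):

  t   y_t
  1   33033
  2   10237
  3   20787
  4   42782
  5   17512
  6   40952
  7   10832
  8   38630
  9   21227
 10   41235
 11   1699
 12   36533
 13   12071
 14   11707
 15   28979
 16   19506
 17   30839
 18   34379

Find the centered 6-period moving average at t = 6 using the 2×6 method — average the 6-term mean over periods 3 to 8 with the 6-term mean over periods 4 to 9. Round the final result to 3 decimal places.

28619.167

Sum over 3–8: 20787 + 42782 + 17512 + 40952 + 10832 + 38630 = 171495
Sum over 4–9: 42782 + 17512 + 40952 + 10832 + 38630 + 21227 = 171935
CMA at t=6 = (171495 + 171935) / (2·6) = 343430 / 12 = 28619.167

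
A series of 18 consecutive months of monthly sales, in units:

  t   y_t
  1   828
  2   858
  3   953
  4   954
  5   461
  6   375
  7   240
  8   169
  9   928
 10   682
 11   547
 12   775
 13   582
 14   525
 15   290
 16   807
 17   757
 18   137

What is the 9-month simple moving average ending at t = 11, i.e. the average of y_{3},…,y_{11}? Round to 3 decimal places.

589.889

Sum of periods 3–11: 953 + 954 + 461 + 375 + 240 + 169 + 928 + 682 + 547 = 5309
Divide by 9: 5309 / 9 = 589.889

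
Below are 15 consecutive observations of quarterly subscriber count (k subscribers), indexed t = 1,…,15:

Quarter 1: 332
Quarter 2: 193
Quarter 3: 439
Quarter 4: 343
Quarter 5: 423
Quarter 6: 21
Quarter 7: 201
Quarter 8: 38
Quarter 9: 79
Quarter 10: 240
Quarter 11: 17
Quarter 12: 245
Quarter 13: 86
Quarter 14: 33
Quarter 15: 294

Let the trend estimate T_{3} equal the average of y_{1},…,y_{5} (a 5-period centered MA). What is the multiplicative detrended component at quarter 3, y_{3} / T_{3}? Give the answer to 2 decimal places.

1.27

Trend T_3 = (332 + 193 + 439 + 343 + 423) / 5 = 1730/5 = 346.0000
Ratio to trend: 439 / 346.0000 = 1.27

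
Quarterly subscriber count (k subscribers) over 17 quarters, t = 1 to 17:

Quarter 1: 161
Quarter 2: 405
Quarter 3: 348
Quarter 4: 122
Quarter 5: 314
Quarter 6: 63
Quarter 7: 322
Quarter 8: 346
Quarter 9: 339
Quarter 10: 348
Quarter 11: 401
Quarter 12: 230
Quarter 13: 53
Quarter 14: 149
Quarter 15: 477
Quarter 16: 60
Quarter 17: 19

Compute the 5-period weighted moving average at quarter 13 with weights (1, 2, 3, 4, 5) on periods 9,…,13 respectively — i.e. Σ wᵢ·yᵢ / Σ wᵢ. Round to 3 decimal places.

Weighted sum: 1·339 + 2·348 + 3·401 + 4·230 + 5·53 = 339 + 696 + 1203 + 920 + 265 = 3423
Weight total: 1 + 2 + 3 + 4 + 5 = 15
WMA = 3423 / 15 = 228.200

228.200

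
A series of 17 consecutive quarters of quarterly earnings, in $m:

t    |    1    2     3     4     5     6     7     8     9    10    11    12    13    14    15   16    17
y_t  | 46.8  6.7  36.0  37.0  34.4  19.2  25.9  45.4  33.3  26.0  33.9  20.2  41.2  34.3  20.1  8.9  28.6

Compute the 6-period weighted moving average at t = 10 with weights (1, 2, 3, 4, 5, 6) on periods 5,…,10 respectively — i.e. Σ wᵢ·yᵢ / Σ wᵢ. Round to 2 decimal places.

31.17

Weighted sum: 1·34.4 + 2·19.2 + 3·25.9 + 4·45.4 + 5·33.3 + 6·26.0 = 34.4 + 38.4 + 77.7 + 181.6 + 166.5 + 156.0 = 654.6
Weight total: 1 + 2 + 3 + 4 + 5 + 6 = 21
WMA = 654.6 / 21 = 31.17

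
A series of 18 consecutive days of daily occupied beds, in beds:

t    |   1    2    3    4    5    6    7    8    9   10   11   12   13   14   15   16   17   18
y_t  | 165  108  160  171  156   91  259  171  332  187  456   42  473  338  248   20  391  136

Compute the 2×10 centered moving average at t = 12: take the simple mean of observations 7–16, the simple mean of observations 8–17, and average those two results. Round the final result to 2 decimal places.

259.20

Sum over 7–16: 259 + 171 + 332 + 187 + 456 + 42 + 473 + 338 + 248 + 20 = 2526
Sum over 8–17: 171 + 332 + 187 + 456 + 42 + 473 + 338 + 248 + 20 + 391 = 2658
CMA at t=12 = (2526 + 2658) / (2·10) = 5184 / 20 = 259.20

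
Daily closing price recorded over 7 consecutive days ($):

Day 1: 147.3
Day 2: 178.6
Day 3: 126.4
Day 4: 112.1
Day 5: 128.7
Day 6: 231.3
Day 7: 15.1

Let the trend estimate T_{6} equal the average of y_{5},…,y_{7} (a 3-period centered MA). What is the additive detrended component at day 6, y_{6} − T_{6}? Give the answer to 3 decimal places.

106.267

Trend T_6 = (128.7 + 231.3 + 15.1) / 3 = 375.1/3 = 125.03333
Detrended value: 231.3 − 125.03333 = 106.267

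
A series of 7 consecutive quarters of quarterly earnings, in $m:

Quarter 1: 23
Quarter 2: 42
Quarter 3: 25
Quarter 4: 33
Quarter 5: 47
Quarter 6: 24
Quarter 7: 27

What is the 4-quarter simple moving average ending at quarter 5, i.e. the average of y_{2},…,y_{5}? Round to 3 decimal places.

36.750

Sum of periods 2–5: 42 + 25 + 33 + 47 = 147
Divide by 4: 147 / 4 = 36.750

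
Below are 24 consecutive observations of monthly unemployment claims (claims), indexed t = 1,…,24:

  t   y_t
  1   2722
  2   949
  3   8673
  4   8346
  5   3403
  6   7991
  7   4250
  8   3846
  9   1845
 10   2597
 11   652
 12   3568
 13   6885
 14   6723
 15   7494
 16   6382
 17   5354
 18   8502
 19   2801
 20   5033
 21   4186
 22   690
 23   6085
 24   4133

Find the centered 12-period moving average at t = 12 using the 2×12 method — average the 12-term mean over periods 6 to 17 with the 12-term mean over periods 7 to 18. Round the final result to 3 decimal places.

4820.208

Sum over 6–17: 7991 + 4250 + 3846 + 1845 + 2597 + 652 + 3568 + 6885 + 6723 + 7494 + 6382 + 5354 = 57587
Sum over 7–18: 4250 + 3846 + 1845 + 2597 + 652 + 3568 + 6885 + 6723 + 7494 + 6382 + 5354 + 8502 = 58098
CMA at t=12 = (57587 + 58098) / (2·12) = 115685 / 24 = 4820.208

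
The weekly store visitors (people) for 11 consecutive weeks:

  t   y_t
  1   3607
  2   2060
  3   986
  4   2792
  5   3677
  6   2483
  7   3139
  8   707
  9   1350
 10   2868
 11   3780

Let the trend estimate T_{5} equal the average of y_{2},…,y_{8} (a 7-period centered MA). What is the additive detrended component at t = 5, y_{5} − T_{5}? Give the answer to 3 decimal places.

1413.571

Trend T_5 = (2060 + 986 + 2792 + 3677 + 2483 + 3139 + 707) / 7 = 15844/7 = 2263.42857
Detrended value: 3677 − 2263.42857 = 1413.571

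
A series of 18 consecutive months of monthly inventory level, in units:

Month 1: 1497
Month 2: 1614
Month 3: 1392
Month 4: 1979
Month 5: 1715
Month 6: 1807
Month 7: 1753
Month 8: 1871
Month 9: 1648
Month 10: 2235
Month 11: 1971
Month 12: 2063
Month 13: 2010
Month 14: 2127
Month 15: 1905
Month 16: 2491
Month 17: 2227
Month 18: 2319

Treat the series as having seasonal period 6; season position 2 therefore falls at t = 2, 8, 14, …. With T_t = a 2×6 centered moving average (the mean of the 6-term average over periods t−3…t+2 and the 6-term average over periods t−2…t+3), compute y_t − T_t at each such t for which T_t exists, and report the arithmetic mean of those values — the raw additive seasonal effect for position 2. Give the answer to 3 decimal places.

Season position 2 occurs at t = 8, 14 (where T_t is defined).
t=8: T_8 = 1859.50000; y_8 − T_8 = 1871 − 1859.50000 = 11.50000
t=14: T_14 = 2115.83333; y_14 − T_14 = 2127 − 2115.83333 = 11.16667
Mean deviation: (11.50000 + 11.16667) / 2 = 11.333

11.333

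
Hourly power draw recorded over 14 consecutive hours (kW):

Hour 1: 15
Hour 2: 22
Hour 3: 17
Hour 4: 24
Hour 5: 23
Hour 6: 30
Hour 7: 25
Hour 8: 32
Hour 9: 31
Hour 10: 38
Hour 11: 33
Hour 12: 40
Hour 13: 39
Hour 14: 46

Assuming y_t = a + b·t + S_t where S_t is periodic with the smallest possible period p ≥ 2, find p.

First differences y_{t+1} − y_t: 7, -5, 7, -1, 7, -5, 7, -1, 7, -5, …
The difference pattern repeats every 4 terms and not for any smaller step, so p = 4.

4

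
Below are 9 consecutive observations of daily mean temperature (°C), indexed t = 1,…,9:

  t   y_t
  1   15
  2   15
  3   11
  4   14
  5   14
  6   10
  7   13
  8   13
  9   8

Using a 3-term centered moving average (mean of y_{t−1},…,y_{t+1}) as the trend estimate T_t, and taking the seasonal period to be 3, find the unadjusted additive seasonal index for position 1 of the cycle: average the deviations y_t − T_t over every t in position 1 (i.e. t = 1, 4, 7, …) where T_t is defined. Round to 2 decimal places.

1.00

Season position 1 occurs at t = 4, 7 (where T_t is defined).
t=4: T_4 = 13.0000; y_4 − T_4 = 14 − 13.0000 = 1.0000
t=7: T_7 = 12.0000; y_7 − T_7 = 13 − 12.0000 = 1.0000
Mean deviation: (1.0000 + 1.0000) / 2 = 1.00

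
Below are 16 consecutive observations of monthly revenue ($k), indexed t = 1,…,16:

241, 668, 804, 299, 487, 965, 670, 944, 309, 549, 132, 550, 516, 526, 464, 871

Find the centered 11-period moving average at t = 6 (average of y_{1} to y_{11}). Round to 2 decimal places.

Sum of periods 1–11: 241 + 668 + 804 + 299 + 487 + 965 + 670 + 944 + 309 + 549 + 132 = 6068
Divide by 11: 6068 / 11 = 551.64

551.64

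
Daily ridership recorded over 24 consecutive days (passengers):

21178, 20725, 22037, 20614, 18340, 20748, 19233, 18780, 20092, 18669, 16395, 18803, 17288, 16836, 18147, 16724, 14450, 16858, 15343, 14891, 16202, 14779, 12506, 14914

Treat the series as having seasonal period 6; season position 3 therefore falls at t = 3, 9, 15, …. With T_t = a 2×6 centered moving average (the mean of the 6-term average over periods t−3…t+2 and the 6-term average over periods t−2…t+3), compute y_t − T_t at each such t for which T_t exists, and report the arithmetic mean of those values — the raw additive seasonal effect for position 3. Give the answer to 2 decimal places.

Season position 3 occurs at t = 9, 15, 21 (where T_t is defined).
t=9: T_9 = 18824.0833; y_9 − T_9 = 20092 − 18824.0833 = 1267.9167
t=15: T_15 = 16879.2500; y_15 − T_15 = 18147 − 16879.2500 = 1267.7500
t=21: T_21 = 14934.5000; y_21 − T_21 = 16202 − 14934.5000 = 1267.5000
Mean deviation: (1267.9167 + 1267.7500 + 1267.5000) / 3 = 1267.72

1267.72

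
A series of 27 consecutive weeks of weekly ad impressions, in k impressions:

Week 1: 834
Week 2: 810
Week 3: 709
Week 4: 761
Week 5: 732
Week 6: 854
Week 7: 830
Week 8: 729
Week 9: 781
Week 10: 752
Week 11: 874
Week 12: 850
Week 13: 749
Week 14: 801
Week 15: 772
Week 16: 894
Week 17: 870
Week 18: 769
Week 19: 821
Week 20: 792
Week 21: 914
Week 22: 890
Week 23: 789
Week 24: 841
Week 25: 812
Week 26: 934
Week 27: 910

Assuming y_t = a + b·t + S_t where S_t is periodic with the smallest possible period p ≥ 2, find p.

5

First differences y_{t+1} − y_t: -24, -101, 52, -29, 122, -24, -101, 52, -29, 122, -24, -101, …
The difference pattern repeats every 5 terms and not for any smaller step, so p = 5.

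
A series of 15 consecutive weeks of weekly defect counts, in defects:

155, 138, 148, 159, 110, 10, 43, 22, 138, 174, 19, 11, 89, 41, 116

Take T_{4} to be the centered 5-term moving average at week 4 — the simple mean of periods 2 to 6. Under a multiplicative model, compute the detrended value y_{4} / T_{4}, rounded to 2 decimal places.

1.41

Trend T_4 = (138 + 148 + 159 + 110 + 10) / 5 = 565/5 = 113.0000
Ratio to trend: 159 / 113.0000 = 1.41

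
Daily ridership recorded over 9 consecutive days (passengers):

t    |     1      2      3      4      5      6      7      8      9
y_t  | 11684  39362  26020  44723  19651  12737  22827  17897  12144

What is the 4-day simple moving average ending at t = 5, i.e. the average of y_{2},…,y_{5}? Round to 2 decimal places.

Sum of periods 2–5: 39362 + 26020 + 44723 + 19651 = 129756
Divide by 4: 129756 / 4 = 32439.00

32439.00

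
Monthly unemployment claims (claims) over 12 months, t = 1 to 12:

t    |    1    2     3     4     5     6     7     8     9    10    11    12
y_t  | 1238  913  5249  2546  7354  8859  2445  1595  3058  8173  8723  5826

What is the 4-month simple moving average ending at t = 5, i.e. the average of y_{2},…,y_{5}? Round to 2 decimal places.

Sum of periods 2–5: 913 + 5249 + 2546 + 7354 = 16062
Divide by 4: 16062 / 4 = 4015.50

4015.50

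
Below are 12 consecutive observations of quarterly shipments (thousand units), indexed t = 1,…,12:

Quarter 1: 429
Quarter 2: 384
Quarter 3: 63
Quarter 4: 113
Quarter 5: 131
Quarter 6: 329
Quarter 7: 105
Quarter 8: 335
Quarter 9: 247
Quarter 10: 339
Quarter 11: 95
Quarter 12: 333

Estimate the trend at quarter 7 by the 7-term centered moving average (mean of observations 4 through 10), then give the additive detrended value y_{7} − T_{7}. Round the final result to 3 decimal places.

Trend T_7 = (113 + 131 + 329 + 105 + 335 + 247 + 339) / 7 = 1599/7 = 228.42857
Detrended value: 105 − 228.42857 = -123.429

-123.429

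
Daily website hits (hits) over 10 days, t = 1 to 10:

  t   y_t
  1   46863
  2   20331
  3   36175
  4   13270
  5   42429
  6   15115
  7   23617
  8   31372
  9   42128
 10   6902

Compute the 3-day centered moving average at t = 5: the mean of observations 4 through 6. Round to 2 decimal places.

Sum of periods 4–6: 13270 + 42429 + 15115 = 70814
Divide by 3: 70814 / 3 = 23604.67

23604.67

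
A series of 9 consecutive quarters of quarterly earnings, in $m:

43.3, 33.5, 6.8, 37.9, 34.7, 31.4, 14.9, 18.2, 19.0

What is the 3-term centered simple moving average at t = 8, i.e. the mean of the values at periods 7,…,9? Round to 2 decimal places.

Sum of periods 7–9: 14.9 + 18.2 + 19.0 = 52.1
Divide by 3: 52.1 / 3 = 17.37

17.37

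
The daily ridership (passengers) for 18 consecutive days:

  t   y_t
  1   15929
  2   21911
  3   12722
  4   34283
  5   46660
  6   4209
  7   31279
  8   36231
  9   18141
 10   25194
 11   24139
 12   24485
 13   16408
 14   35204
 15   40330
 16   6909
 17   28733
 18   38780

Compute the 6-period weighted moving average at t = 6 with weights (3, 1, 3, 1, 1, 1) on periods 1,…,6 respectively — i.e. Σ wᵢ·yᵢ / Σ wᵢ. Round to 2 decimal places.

19301.60

Weighted sum: 3·15929 + 1·21911 + 3·12722 + 1·34283 + 1·46660 + 1·4209 = 47787 + 21911 + 38166 + 34283 + 46660 + 4209 = 193016
Weight total: 3 + 1 + 3 + 1 + 1 + 1 = 10
WMA = 193016 / 10 = 19301.60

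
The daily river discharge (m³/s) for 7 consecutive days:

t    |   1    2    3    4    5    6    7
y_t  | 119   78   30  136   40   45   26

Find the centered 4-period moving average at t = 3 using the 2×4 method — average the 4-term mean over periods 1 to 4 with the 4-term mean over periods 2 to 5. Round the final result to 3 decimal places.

Sum over 1–4: 119 + 78 + 30 + 136 = 363
Sum over 2–5: 78 + 30 + 136 + 40 = 284
CMA at t=3 = (363 + 284) / (2·4) = 647 / 8 = 80.875

80.875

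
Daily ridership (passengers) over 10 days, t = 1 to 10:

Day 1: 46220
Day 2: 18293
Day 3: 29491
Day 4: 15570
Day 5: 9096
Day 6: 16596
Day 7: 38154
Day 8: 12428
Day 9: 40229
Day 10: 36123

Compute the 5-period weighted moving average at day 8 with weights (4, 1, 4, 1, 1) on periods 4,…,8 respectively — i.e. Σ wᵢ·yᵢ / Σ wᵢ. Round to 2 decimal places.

17122.00

Weighted sum: 4·15570 + 1·9096 + 4·16596 + 1·38154 + 1·12428 = 62280 + 9096 + 66384 + 38154 + 12428 = 188342
Weight total: 4 + 1 + 4 + 1 + 1 = 11
WMA = 188342 / 11 = 17122.00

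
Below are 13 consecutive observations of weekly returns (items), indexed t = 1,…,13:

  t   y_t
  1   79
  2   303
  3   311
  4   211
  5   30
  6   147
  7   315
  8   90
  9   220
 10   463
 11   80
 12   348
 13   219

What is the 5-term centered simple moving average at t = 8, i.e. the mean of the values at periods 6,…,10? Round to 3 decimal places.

247.000

Sum of periods 6–10: 147 + 315 + 90 + 220 + 463 = 1235
Divide by 5: 1235 / 5 = 247.000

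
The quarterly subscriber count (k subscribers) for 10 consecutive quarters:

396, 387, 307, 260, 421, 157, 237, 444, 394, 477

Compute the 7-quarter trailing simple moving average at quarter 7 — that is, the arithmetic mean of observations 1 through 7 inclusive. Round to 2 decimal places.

309.29

Sum of periods 1–7: 396 + 387 + 307 + 260 + 421 + 157 + 237 = 2165
Divide by 7: 2165 / 7 = 309.29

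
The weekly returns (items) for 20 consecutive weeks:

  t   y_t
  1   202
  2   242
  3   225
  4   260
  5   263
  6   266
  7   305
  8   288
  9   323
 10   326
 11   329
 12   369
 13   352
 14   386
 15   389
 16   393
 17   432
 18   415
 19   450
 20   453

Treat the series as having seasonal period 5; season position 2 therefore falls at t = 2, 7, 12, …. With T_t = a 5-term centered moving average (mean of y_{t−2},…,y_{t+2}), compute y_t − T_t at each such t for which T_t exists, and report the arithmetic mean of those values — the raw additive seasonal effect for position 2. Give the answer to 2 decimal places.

16.27

Season position 2 occurs at t = 7, 12, 17 (where T_t is defined).
t=7: T_7 = 289.0000; y_7 − T_7 = 305 − 289.0000 = 16.0000
t=12: T_12 = 352.4000; y_12 − T_12 = 369 − 352.4000 = 16.6000
t=17: T_17 = 415.8000; y_17 − T_17 = 432 − 415.8000 = 16.2000
Mean deviation: (16.0000 + 16.6000 + 16.2000) / 3 = 16.27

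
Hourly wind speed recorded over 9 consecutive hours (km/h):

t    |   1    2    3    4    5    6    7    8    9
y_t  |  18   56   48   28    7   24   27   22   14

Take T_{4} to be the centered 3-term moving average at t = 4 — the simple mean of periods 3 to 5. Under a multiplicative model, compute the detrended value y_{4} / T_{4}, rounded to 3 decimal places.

1.012

Trend T_4 = (48 + 28 + 7) / 3 = 83/3 = 27.66667
Ratio to trend: 28 / 27.66667 = 1.012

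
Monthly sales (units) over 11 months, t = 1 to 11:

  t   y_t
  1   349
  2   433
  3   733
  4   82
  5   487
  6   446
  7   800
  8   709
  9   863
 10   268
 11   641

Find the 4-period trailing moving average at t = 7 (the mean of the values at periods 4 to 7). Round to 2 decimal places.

Sum of periods 4–7: 82 + 487 + 446 + 800 = 1815
Divide by 4: 1815 / 4 = 453.75

453.75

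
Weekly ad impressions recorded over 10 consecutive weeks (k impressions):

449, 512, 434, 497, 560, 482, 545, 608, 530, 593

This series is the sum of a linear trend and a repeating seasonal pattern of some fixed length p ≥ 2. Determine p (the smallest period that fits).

First differences y_{t+1} − y_t: 63, -78, 63, 63, -78, 63, 63, -78, …
The difference pattern repeats every 3 terms and not for any smaller step, so p = 3.

3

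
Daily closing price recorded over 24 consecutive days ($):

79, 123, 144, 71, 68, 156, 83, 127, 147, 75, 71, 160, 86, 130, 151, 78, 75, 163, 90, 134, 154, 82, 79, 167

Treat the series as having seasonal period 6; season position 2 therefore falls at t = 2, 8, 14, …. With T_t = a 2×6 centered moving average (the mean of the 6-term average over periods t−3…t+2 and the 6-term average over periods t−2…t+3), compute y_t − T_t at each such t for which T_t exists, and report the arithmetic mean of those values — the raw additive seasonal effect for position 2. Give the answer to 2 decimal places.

17.25

Season position 2 occurs at t = 8, 14, 20 (where T_t is defined).
t=8: T_8 = 109.5833; y_8 − T_8 = 127 − 109.5833 = 17.4167
t=14: T_14 = 113.0000; y_14 − T_14 = 130 − 113.0000 = 17.0000
t=20: T_20 = 116.6667; y_20 − T_20 = 134 − 116.6667 = 17.3333
Mean deviation: (17.4167 + 17.0000 + 17.3333) / 3 = 17.25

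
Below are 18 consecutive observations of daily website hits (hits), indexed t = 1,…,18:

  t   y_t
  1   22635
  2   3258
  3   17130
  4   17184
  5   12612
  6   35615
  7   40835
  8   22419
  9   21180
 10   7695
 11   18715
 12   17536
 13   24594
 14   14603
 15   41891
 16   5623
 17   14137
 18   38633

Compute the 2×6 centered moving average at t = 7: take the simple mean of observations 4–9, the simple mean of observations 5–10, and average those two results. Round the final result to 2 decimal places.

24183.42

Sum over 4–9: 17184 + 12612 + 35615 + 40835 + 22419 + 21180 = 149845
Sum over 5–10: 12612 + 35615 + 40835 + 22419 + 21180 + 7695 = 140356
CMA at t=7 = (149845 + 140356) / (2·6) = 290201 / 12 = 24183.42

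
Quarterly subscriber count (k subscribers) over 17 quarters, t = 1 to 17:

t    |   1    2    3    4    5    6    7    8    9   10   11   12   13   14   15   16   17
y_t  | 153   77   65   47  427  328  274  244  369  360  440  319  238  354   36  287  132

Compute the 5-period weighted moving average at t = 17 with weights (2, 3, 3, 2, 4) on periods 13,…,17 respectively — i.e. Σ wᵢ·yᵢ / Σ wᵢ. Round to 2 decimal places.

196.29

Weighted sum: 2·238 + 3·354 + 3·36 + 2·287 + 4·132 = 476 + 1062 + 108 + 574 + 528 = 2748
Weight total: 2 + 3 + 3 + 2 + 4 = 14
WMA = 2748 / 14 = 196.29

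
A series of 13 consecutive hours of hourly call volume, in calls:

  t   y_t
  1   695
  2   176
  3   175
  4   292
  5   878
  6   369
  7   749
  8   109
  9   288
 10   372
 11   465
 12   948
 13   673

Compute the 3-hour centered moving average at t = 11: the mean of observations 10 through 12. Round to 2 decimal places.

595.00

Sum of periods 10–12: 372 + 465 + 948 = 1785
Divide by 3: 1785 / 3 = 595.00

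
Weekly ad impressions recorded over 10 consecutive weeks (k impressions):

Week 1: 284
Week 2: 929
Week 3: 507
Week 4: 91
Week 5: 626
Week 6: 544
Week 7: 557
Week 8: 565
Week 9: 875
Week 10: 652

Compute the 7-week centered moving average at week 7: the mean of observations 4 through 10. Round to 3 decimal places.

Sum of periods 4–10: 91 + 626 + 544 + 557 + 565 + 875 + 652 = 3910
Divide by 7: 3910 / 7 = 558.571

558.571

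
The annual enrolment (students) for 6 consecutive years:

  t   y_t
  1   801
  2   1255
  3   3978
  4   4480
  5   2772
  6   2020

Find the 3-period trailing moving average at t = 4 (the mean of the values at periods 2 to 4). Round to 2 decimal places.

Sum of periods 2–4: 1255 + 3978 + 4480 = 9713
Divide by 3: 9713 / 3 = 3237.67

3237.67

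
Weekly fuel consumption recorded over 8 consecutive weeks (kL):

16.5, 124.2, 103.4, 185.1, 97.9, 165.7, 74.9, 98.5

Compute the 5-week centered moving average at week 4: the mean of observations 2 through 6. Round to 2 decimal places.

Sum of periods 2–6: 124.2 + 103.4 + 185.1 + 97.9 + 165.7 = 676.3
Divide by 5: 676.3 / 5 = 135.26

135.26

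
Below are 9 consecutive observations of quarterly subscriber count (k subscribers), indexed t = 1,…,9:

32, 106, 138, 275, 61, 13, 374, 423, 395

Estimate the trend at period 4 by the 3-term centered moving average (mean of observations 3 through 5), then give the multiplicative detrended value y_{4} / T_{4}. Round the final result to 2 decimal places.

Trend T_4 = (138 + 275 + 61) / 3 = 474/3 = 158.0000
Ratio to trend: 275 / 158.0000 = 1.74

1.74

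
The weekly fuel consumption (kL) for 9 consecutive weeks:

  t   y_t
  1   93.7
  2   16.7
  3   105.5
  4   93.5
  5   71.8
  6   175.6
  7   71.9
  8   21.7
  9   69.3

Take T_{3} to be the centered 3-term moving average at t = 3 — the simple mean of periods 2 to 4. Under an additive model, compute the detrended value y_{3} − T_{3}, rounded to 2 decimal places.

33.60

Trend T_3 = (16.7 + 105.5 + 93.5) / 3 = 215.7/3 = 71.9000
Detrended value: 105.5 − 71.9000 = 33.60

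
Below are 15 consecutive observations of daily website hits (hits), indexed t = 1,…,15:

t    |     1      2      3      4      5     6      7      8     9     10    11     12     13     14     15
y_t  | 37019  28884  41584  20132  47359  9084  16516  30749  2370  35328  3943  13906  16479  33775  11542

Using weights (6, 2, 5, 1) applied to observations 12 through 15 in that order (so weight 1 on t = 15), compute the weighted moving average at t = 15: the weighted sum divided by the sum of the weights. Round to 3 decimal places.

Weighted sum: 6·13906 + 2·16479 + 5·33775 + 1·11542 = 83436 + 32958 + 168875 + 11542 = 296811
Weight total: 6 + 2 + 5 + 1 = 14
WMA = 296811 / 14 = 21200.786

21200.786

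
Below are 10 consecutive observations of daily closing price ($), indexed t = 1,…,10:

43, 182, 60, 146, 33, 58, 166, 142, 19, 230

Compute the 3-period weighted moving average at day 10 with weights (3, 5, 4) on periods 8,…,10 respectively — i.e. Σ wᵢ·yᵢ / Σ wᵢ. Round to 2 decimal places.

120.08

Weighted sum: 3·142 + 5·19 + 4·230 = 426 + 95 + 920 = 1441
Weight total: 3 + 5 + 4 = 12
WMA = 1441 / 12 = 120.08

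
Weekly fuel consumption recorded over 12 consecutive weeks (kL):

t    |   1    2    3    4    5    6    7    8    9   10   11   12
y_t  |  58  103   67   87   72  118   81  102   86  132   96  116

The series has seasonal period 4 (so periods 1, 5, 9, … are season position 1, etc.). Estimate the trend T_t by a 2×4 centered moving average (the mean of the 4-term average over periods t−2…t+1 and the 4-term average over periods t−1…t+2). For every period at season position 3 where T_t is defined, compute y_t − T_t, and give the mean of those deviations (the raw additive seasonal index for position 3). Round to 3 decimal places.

-13.750

Season position 3 occurs at t = 3, 7 (where T_t is defined).
t=3: T_3 = 80.50000; y_3 − T_3 = 67 − 80.50000 = -13.50000
t=7: T_7 = 95.00000; y_7 − T_7 = 81 − 95.00000 = -14.00000
Mean deviation: (-13.50000 + -14.00000) / 2 = -13.750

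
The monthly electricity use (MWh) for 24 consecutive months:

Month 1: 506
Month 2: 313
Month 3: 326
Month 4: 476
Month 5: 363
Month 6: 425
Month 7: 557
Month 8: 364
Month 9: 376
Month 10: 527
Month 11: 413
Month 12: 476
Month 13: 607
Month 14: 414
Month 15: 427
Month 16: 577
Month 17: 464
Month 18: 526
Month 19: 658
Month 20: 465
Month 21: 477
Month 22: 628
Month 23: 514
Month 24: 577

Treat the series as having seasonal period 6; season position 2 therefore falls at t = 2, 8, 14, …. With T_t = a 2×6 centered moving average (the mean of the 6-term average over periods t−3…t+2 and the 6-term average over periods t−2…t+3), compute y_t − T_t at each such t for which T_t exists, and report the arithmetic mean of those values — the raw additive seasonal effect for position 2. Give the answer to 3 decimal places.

-75.639

Season position 2 occurs at t = 8, 14, 20 (where T_t is defined).
t=8: T_8 = 439.50000; y_8 − T_8 = 364 − 439.50000 = -75.50000
t=14: T_14 = 489.91667; y_14 − T_14 = 414 − 489.91667 = -75.91667
t=20: T_20 = 540.50000; y_20 − T_20 = 465 − 540.50000 = -75.50000
Mean deviation: (-75.50000 + -75.91667 + -75.50000) / 3 = -75.639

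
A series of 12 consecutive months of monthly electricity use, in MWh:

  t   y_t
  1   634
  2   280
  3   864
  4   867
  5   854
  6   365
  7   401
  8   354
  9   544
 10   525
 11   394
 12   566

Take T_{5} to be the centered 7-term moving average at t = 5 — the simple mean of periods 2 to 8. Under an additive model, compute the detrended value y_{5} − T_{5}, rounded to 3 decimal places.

284.714

Trend T_5 = (280 + 864 + 867 + 854 + 365 + 401 + 354) / 7 = 3985/7 = 569.28571
Detrended value: 854 − 569.28571 = 284.714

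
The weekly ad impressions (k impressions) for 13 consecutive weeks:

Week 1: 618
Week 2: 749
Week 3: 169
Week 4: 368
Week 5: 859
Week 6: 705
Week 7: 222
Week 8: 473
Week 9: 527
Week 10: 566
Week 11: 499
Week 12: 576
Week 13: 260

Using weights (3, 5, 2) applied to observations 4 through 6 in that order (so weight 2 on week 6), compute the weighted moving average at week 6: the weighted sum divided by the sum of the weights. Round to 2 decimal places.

Weighted sum: 3·368 + 5·859 + 2·705 = 1104 + 4295 + 1410 = 6809
Weight total: 3 + 5 + 2 = 10
WMA = 6809 / 10 = 680.90

680.90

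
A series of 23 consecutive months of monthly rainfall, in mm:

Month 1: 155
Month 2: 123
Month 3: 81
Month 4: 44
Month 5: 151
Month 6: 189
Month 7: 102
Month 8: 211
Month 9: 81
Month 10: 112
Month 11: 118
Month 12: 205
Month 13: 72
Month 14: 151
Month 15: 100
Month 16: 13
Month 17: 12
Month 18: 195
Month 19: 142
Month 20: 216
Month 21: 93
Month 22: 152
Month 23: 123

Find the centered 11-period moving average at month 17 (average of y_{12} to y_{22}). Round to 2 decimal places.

Sum of periods 12–22: 205 + 72 + 151 + 100 + 13 + 12 + 195 + 142 + 216 + 93 + 152 = 1351
Divide by 11: 1351 / 11 = 122.82

122.82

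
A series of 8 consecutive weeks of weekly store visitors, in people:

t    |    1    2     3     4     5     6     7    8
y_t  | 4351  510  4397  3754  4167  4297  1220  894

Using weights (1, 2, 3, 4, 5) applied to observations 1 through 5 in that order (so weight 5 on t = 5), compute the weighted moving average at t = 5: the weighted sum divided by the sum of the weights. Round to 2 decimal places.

Weighted sum: 1·4351 + 2·510 + 3·4397 + 4·3754 + 5·4167 = 4351 + 1020 + 13191 + 15016 + 20835 = 54413
Weight total: 1 + 2 + 3 + 4 + 5 = 15
WMA = 54413 / 15 = 3627.53

3627.53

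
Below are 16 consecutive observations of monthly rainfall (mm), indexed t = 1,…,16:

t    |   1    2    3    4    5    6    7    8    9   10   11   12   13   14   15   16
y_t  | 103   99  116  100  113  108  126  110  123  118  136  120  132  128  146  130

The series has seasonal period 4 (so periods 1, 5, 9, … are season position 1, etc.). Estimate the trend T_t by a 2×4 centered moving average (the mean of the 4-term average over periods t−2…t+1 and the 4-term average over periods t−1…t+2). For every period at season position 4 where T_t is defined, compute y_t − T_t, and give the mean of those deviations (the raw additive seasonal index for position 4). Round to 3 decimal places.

Season position 4 occurs at t = 4, 8, 12 (where T_t is defined).
t=4: T_4 = 108.12500; y_4 − T_4 = 100 − 108.12500 = -8.12500
t=8: T_8 = 118.00000; y_8 − T_8 = 110 − 118.00000 = -8.00000
t=12: T_12 = 127.75000; y_12 − T_12 = 120 − 127.75000 = -7.75000
Mean deviation: (-8.12500 + -8.00000 + -7.75000) / 3 = -7.958

-7.958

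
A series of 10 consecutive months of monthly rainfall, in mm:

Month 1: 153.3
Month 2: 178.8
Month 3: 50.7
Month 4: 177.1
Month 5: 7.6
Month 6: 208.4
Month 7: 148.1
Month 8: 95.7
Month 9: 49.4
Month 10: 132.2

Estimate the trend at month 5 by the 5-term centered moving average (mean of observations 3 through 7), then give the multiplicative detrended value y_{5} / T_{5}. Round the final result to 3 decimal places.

Trend T_5 = (50.7 + 177.1 + 7.6 + 208.4 + 148.1) / 5 = 591.9/5 = 118.38000
Ratio to trend: 7.6 / 118.38000 = 0.064

0.064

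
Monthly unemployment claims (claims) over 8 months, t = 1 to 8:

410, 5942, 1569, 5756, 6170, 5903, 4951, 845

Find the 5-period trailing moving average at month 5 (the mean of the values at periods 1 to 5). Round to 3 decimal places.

Sum of periods 1–5: 410 + 5942 + 1569 + 5756 + 6170 = 19847
Divide by 5: 19847 / 5 = 3969.400

3969.400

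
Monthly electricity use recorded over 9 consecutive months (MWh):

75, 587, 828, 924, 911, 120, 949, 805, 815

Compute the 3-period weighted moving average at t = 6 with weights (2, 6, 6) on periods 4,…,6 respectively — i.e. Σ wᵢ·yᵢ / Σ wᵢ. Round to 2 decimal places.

Weighted sum: 2·924 + 6·911 + 6·120 = 1848 + 5466 + 720 = 8034
Weight total: 2 + 6 + 6 = 14
WMA = 8034 / 14 = 573.86

573.86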